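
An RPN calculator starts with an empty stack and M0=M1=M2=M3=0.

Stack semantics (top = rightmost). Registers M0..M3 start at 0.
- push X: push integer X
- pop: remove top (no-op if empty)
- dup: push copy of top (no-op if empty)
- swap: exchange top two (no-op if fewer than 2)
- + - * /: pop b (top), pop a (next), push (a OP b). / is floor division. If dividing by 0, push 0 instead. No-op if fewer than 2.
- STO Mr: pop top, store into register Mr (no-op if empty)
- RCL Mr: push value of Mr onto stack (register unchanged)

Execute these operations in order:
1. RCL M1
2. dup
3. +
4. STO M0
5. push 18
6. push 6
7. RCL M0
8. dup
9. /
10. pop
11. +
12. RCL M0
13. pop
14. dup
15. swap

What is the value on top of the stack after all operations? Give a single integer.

Answer: 24

Derivation:
After op 1 (RCL M1): stack=[0] mem=[0,0,0,0]
After op 2 (dup): stack=[0,0] mem=[0,0,0,0]
After op 3 (+): stack=[0] mem=[0,0,0,0]
After op 4 (STO M0): stack=[empty] mem=[0,0,0,0]
After op 5 (push 18): stack=[18] mem=[0,0,0,0]
After op 6 (push 6): stack=[18,6] mem=[0,0,0,0]
After op 7 (RCL M0): stack=[18,6,0] mem=[0,0,0,0]
After op 8 (dup): stack=[18,6,0,0] mem=[0,0,0,0]
After op 9 (/): stack=[18,6,0] mem=[0,0,0,0]
After op 10 (pop): stack=[18,6] mem=[0,0,0,0]
After op 11 (+): stack=[24] mem=[0,0,0,0]
After op 12 (RCL M0): stack=[24,0] mem=[0,0,0,0]
After op 13 (pop): stack=[24] mem=[0,0,0,0]
After op 14 (dup): stack=[24,24] mem=[0,0,0,0]
After op 15 (swap): stack=[24,24] mem=[0,0,0,0]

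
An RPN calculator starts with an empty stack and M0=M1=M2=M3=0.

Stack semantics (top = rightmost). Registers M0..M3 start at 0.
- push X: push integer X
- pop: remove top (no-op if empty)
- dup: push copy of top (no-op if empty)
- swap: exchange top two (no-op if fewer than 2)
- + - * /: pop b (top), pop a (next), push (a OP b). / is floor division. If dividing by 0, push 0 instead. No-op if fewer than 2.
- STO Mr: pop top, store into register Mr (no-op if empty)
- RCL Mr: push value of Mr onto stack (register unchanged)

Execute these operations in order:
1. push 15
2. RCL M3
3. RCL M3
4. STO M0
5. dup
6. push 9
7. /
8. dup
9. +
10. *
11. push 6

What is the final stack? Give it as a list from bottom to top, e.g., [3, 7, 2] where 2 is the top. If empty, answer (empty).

After op 1 (push 15): stack=[15] mem=[0,0,0,0]
After op 2 (RCL M3): stack=[15,0] mem=[0,0,0,0]
After op 3 (RCL M3): stack=[15,0,0] mem=[0,0,0,0]
After op 4 (STO M0): stack=[15,0] mem=[0,0,0,0]
After op 5 (dup): stack=[15,0,0] mem=[0,0,0,0]
After op 6 (push 9): stack=[15,0,0,9] mem=[0,0,0,0]
After op 7 (/): stack=[15,0,0] mem=[0,0,0,0]
After op 8 (dup): stack=[15,0,0,0] mem=[0,0,0,0]
After op 9 (+): stack=[15,0,0] mem=[0,0,0,0]
After op 10 (*): stack=[15,0] mem=[0,0,0,0]
After op 11 (push 6): stack=[15,0,6] mem=[0,0,0,0]

Answer: [15, 0, 6]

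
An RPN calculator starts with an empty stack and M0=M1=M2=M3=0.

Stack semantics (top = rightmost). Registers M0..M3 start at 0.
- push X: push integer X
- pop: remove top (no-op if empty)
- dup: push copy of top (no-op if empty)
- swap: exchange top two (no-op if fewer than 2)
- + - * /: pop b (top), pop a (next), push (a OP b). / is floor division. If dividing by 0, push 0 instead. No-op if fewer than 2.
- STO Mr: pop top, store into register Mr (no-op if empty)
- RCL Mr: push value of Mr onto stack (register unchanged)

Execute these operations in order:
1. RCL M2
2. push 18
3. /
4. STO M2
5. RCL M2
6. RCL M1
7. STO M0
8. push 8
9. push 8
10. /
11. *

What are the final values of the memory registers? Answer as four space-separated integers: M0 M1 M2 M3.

Answer: 0 0 0 0

Derivation:
After op 1 (RCL M2): stack=[0] mem=[0,0,0,0]
After op 2 (push 18): stack=[0,18] mem=[0,0,0,0]
After op 3 (/): stack=[0] mem=[0,0,0,0]
After op 4 (STO M2): stack=[empty] mem=[0,0,0,0]
After op 5 (RCL M2): stack=[0] mem=[0,0,0,0]
After op 6 (RCL M1): stack=[0,0] mem=[0,0,0,0]
After op 7 (STO M0): stack=[0] mem=[0,0,0,0]
After op 8 (push 8): stack=[0,8] mem=[0,0,0,0]
After op 9 (push 8): stack=[0,8,8] mem=[0,0,0,0]
After op 10 (/): stack=[0,1] mem=[0,0,0,0]
After op 11 (*): stack=[0] mem=[0,0,0,0]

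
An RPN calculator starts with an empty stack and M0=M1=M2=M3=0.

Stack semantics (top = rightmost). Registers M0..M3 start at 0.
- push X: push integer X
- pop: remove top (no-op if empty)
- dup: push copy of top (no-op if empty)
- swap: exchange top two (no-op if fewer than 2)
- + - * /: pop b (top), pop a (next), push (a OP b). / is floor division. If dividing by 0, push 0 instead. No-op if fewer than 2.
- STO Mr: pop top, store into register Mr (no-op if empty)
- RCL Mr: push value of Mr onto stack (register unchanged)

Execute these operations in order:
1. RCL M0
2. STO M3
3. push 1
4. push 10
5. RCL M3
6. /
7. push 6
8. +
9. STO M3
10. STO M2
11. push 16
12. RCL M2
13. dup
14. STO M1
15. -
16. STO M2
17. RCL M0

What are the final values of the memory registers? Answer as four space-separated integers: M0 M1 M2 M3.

Answer: 0 1 15 6

Derivation:
After op 1 (RCL M0): stack=[0] mem=[0,0,0,0]
After op 2 (STO M3): stack=[empty] mem=[0,0,0,0]
After op 3 (push 1): stack=[1] mem=[0,0,0,0]
After op 4 (push 10): stack=[1,10] mem=[0,0,0,0]
After op 5 (RCL M3): stack=[1,10,0] mem=[0,0,0,0]
After op 6 (/): stack=[1,0] mem=[0,0,0,0]
After op 7 (push 6): stack=[1,0,6] mem=[0,0,0,0]
After op 8 (+): stack=[1,6] mem=[0,0,0,0]
After op 9 (STO M3): stack=[1] mem=[0,0,0,6]
After op 10 (STO M2): stack=[empty] mem=[0,0,1,6]
After op 11 (push 16): stack=[16] mem=[0,0,1,6]
After op 12 (RCL M2): stack=[16,1] mem=[0,0,1,6]
After op 13 (dup): stack=[16,1,1] mem=[0,0,1,6]
After op 14 (STO M1): stack=[16,1] mem=[0,1,1,6]
After op 15 (-): stack=[15] mem=[0,1,1,6]
After op 16 (STO M2): stack=[empty] mem=[0,1,15,6]
After op 17 (RCL M0): stack=[0] mem=[0,1,15,6]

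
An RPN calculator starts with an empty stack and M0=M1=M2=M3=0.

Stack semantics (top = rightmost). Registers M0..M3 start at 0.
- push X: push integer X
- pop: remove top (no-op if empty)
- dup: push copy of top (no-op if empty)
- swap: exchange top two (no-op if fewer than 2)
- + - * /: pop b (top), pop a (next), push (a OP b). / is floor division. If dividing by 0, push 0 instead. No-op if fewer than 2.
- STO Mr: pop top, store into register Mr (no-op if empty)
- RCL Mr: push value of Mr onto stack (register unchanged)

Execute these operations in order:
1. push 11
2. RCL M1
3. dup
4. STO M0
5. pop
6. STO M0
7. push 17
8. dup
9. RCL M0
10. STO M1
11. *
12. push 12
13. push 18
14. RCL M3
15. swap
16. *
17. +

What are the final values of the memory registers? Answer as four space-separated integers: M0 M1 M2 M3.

Answer: 11 11 0 0

Derivation:
After op 1 (push 11): stack=[11] mem=[0,0,0,0]
After op 2 (RCL M1): stack=[11,0] mem=[0,0,0,0]
After op 3 (dup): stack=[11,0,0] mem=[0,0,0,0]
After op 4 (STO M0): stack=[11,0] mem=[0,0,0,0]
After op 5 (pop): stack=[11] mem=[0,0,0,0]
After op 6 (STO M0): stack=[empty] mem=[11,0,0,0]
After op 7 (push 17): stack=[17] mem=[11,0,0,0]
After op 8 (dup): stack=[17,17] mem=[11,0,0,0]
After op 9 (RCL M0): stack=[17,17,11] mem=[11,0,0,0]
After op 10 (STO M1): stack=[17,17] mem=[11,11,0,0]
After op 11 (*): stack=[289] mem=[11,11,0,0]
After op 12 (push 12): stack=[289,12] mem=[11,11,0,0]
After op 13 (push 18): stack=[289,12,18] mem=[11,11,0,0]
After op 14 (RCL M3): stack=[289,12,18,0] mem=[11,11,0,0]
After op 15 (swap): stack=[289,12,0,18] mem=[11,11,0,0]
After op 16 (*): stack=[289,12,0] mem=[11,11,0,0]
After op 17 (+): stack=[289,12] mem=[11,11,0,0]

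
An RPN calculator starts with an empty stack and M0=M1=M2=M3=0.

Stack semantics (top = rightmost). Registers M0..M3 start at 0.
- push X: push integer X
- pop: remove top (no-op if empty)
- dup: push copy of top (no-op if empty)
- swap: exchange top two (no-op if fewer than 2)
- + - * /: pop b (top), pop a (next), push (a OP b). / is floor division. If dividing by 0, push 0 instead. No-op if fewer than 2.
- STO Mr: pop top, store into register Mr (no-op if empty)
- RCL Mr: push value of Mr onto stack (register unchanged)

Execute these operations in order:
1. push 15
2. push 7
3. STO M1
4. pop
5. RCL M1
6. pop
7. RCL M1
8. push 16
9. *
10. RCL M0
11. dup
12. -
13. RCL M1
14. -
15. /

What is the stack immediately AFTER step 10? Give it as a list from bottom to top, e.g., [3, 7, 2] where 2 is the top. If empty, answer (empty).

After op 1 (push 15): stack=[15] mem=[0,0,0,0]
After op 2 (push 7): stack=[15,7] mem=[0,0,0,0]
After op 3 (STO M1): stack=[15] mem=[0,7,0,0]
After op 4 (pop): stack=[empty] mem=[0,7,0,0]
After op 5 (RCL M1): stack=[7] mem=[0,7,0,0]
After op 6 (pop): stack=[empty] mem=[0,7,0,0]
After op 7 (RCL M1): stack=[7] mem=[0,7,0,0]
After op 8 (push 16): stack=[7,16] mem=[0,7,0,0]
After op 9 (*): stack=[112] mem=[0,7,0,0]
After op 10 (RCL M0): stack=[112,0] mem=[0,7,0,0]

[112, 0]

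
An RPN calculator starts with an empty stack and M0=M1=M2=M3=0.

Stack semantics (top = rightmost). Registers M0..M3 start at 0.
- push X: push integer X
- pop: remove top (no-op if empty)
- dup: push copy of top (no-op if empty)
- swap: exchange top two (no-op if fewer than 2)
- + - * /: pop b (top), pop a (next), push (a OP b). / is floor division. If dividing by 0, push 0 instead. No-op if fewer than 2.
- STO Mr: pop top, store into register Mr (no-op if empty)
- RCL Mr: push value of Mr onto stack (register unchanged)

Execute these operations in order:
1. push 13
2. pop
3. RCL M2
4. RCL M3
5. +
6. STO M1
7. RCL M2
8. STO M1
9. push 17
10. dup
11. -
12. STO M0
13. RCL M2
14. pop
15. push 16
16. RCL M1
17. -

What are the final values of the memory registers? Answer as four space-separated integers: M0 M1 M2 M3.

After op 1 (push 13): stack=[13] mem=[0,0,0,0]
After op 2 (pop): stack=[empty] mem=[0,0,0,0]
After op 3 (RCL M2): stack=[0] mem=[0,0,0,0]
After op 4 (RCL M3): stack=[0,0] mem=[0,0,0,0]
After op 5 (+): stack=[0] mem=[0,0,0,0]
After op 6 (STO M1): stack=[empty] mem=[0,0,0,0]
After op 7 (RCL M2): stack=[0] mem=[0,0,0,0]
After op 8 (STO M1): stack=[empty] mem=[0,0,0,0]
After op 9 (push 17): stack=[17] mem=[0,0,0,0]
After op 10 (dup): stack=[17,17] mem=[0,0,0,0]
After op 11 (-): stack=[0] mem=[0,0,0,0]
After op 12 (STO M0): stack=[empty] mem=[0,0,0,0]
After op 13 (RCL M2): stack=[0] mem=[0,0,0,0]
After op 14 (pop): stack=[empty] mem=[0,0,0,0]
After op 15 (push 16): stack=[16] mem=[0,0,0,0]
After op 16 (RCL M1): stack=[16,0] mem=[0,0,0,0]
After op 17 (-): stack=[16] mem=[0,0,0,0]

Answer: 0 0 0 0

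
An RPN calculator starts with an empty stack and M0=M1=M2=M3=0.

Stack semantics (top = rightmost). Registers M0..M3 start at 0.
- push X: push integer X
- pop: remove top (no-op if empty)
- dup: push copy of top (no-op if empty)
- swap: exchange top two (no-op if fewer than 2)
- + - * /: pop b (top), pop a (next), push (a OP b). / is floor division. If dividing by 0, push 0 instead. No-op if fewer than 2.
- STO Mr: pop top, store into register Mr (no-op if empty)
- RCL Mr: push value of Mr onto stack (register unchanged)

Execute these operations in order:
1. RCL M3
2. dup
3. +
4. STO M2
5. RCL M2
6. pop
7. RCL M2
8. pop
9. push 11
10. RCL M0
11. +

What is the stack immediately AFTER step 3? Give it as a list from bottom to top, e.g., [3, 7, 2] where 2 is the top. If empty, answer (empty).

After op 1 (RCL M3): stack=[0] mem=[0,0,0,0]
After op 2 (dup): stack=[0,0] mem=[0,0,0,0]
After op 3 (+): stack=[0] mem=[0,0,0,0]

[0]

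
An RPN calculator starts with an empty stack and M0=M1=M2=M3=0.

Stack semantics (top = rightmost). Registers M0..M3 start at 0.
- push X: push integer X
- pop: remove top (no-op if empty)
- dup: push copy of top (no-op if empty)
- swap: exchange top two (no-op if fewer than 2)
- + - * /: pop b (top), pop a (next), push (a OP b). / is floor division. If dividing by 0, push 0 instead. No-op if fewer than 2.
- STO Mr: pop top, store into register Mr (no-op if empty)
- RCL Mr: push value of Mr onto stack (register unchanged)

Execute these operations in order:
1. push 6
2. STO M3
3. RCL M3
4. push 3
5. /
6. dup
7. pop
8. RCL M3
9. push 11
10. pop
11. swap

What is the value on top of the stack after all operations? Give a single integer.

Answer: 2

Derivation:
After op 1 (push 6): stack=[6] mem=[0,0,0,0]
After op 2 (STO M3): stack=[empty] mem=[0,0,0,6]
After op 3 (RCL M3): stack=[6] mem=[0,0,0,6]
After op 4 (push 3): stack=[6,3] mem=[0,0,0,6]
After op 5 (/): stack=[2] mem=[0,0,0,6]
After op 6 (dup): stack=[2,2] mem=[0,0,0,6]
After op 7 (pop): stack=[2] mem=[0,0,0,6]
After op 8 (RCL M3): stack=[2,6] mem=[0,0,0,6]
After op 9 (push 11): stack=[2,6,11] mem=[0,0,0,6]
After op 10 (pop): stack=[2,6] mem=[0,0,0,6]
After op 11 (swap): stack=[6,2] mem=[0,0,0,6]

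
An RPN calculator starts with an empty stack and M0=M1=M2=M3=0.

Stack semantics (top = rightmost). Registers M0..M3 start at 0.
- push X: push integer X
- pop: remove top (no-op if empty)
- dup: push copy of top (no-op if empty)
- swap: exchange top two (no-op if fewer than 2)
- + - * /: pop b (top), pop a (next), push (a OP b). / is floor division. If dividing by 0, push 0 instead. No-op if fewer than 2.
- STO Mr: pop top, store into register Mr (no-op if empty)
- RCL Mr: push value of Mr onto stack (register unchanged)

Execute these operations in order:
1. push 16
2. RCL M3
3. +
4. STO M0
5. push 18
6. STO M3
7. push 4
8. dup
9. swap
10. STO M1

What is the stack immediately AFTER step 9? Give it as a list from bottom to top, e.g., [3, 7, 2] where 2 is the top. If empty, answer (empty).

After op 1 (push 16): stack=[16] mem=[0,0,0,0]
After op 2 (RCL M3): stack=[16,0] mem=[0,0,0,0]
After op 3 (+): stack=[16] mem=[0,0,0,0]
After op 4 (STO M0): stack=[empty] mem=[16,0,0,0]
After op 5 (push 18): stack=[18] mem=[16,0,0,0]
After op 6 (STO M3): stack=[empty] mem=[16,0,0,18]
After op 7 (push 4): stack=[4] mem=[16,0,0,18]
After op 8 (dup): stack=[4,4] mem=[16,0,0,18]
After op 9 (swap): stack=[4,4] mem=[16,0,0,18]

[4, 4]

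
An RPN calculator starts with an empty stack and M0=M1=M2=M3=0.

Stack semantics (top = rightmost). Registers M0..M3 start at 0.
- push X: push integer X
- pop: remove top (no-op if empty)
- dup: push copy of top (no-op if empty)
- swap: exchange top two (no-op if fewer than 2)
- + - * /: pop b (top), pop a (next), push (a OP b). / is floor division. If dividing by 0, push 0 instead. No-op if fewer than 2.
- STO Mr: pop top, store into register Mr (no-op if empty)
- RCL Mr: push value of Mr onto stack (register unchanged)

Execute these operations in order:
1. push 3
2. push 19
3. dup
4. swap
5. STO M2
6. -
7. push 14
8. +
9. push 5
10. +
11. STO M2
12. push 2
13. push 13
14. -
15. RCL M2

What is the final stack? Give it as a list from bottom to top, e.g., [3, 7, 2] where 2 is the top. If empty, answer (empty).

After op 1 (push 3): stack=[3] mem=[0,0,0,0]
After op 2 (push 19): stack=[3,19] mem=[0,0,0,0]
After op 3 (dup): stack=[3,19,19] mem=[0,0,0,0]
After op 4 (swap): stack=[3,19,19] mem=[0,0,0,0]
After op 5 (STO M2): stack=[3,19] mem=[0,0,19,0]
After op 6 (-): stack=[-16] mem=[0,0,19,0]
After op 7 (push 14): stack=[-16,14] mem=[0,0,19,0]
After op 8 (+): stack=[-2] mem=[0,0,19,0]
After op 9 (push 5): stack=[-2,5] mem=[0,0,19,0]
After op 10 (+): stack=[3] mem=[0,0,19,0]
After op 11 (STO M2): stack=[empty] mem=[0,0,3,0]
After op 12 (push 2): stack=[2] mem=[0,0,3,0]
After op 13 (push 13): stack=[2,13] mem=[0,0,3,0]
After op 14 (-): stack=[-11] mem=[0,0,3,0]
After op 15 (RCL M2): stack=[-11,3] mem=[0,0,3,0]

Answer: [-11, 3]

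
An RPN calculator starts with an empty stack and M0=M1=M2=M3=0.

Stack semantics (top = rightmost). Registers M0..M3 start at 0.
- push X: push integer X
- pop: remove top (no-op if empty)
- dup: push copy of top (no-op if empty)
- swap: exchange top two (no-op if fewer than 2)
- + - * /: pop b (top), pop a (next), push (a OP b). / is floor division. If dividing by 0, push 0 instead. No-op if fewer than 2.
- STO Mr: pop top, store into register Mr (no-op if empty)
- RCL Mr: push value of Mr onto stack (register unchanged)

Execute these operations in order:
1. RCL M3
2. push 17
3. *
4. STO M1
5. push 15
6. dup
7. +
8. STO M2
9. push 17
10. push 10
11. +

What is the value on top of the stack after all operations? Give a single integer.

After op 1 (RCL M3): stack=[0] mem=[0,0,0,0]
After op 2 (push 17): stack=[0,17] mem=[0,0,0,0]
After op 3 (*): stack=[0] mem=[0,0,0,0]
After op 4 (STO M1): stack=[empty] mem=[0,0,0,0]
After op 5 (push 15): stack=[15] mem=[0,0,0,0]
After op 6 (dup): stack=[15,15] mem=[0,0,0,0]
After op 7 (+): stack=[30] mem=[0,0,0,0]
After op 8 (STO M2): stack=[empty] mem=[0,0,30,0]
After op 9 (push 17): stack=[17] mem=[0,0,30,0]
After op 10 (push 10): stack=[17,10] mem=[0,0,30,0]
After op 11 (+): stack=[27] mem=[0,0,30,0]

Answer: 27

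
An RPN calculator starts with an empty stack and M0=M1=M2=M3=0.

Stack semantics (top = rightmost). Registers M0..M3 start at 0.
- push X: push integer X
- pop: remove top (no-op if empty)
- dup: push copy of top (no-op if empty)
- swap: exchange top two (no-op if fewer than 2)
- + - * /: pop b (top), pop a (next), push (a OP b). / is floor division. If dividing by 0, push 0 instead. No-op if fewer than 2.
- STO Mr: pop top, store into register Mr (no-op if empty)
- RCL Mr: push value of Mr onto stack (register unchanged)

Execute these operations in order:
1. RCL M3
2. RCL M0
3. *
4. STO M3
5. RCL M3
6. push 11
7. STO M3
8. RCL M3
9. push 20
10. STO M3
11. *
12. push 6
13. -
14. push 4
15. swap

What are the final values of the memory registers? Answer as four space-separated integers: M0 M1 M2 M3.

After op 1 (RCL M3): stack=[0] mem=[0,0,0,0]
After op 2 (RCL M0): stack=[0,0] mem=[0,0,0,0]
After op 3 (*): stack=[0] mem=[0,0,0,0]
After op 4 (STO M3): stack=[empty] mem=[0,0,0,0]
After op 5 (RCL M3): stack=[0] mem=[0,0,0,0]
After op 6 (push 11): stack=[0,11] mem=[0,0,0,0]
After op 7 (STO M3): stack=[0] mem=[0,0,0,11]
After op 8 (RCL M3): stack=[0,11] mem=[0,0,0,11]
After op 9 (push 20): stack=[0,11,20] mem=[0,0,0,11]
After op 10 (STO M3): stack=[0,11] mem=[0,0,0,20]
After op 11 (*): stack=[0] mem=[0,0,0,20]
After op 12 (push 6): stack=[0,6] mem=[0,0,0,20]
After op 13 (-): stack=[-6] mem=[0,0,0,20]
After op 14 (push 4): stack=[-6,4] mem=[0,0,0,20]
After op 15 (swap): stack=[4,-6] mem=[0,0,0,20]

Answer: 0 0 0 20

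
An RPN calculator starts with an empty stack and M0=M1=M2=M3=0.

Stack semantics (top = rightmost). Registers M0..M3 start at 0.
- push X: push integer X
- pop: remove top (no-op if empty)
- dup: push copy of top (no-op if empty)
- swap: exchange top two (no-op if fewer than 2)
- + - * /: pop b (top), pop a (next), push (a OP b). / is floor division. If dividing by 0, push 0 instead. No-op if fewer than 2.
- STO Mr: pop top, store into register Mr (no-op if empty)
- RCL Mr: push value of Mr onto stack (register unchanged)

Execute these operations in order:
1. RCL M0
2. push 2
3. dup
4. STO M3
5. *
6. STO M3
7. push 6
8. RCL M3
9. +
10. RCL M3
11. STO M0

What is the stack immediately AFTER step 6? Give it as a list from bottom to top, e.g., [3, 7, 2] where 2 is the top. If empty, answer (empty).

After op 1 (RCL M0): stack=[0] mem=[0,0,0,0]
After op 2 (push 2): stack=[0,2] mem=[0,0,0,0]
After op 3 (dup): stack=[0,2,2] mem=[0,0,0,0]
After op 4 (STO M3): stack=[0,2] mem=[0,0,0,2]
After op 5 (*): stack=[0] mem=[0,0,0,2]
After op 6 (STO M3): stack=[empty] mem=[0,0,0,0]

(empty)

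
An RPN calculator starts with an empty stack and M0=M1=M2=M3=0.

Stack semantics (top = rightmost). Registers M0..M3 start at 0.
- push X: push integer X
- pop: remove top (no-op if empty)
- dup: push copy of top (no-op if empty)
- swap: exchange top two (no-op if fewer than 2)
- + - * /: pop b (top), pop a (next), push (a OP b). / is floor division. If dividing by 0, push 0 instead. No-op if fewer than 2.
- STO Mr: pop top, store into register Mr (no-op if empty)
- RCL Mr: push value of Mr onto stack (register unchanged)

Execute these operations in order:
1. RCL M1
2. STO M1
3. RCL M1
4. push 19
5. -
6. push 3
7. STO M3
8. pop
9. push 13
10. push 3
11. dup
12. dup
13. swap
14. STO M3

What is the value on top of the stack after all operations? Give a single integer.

After op 1 (RCL M1): stack=[0] mem=[0,0,0,0]
After op 2 (STO M1): stack=[empty] mem=[0,0,0,0]
After op 3 (RCL M1): stack=[0] mem=[0,0,0,0]
After op 4 (push 19): stack=[0,19] mem=[0,0,0,0]
After op 5 (-): stack=[-19] mem=[0,0,0,0]
After op 6 (push 3): stack=[-19,3] mem=[0,0,0,0]
After op 7 (STO M3): stack=[-19] mem=[0,0,0,3]
After op 8 (pop): stack=[empty] mem=[0,0,0,3]
After op 9 (push 13): stack=[13] mem=[0,0,0,3]
After op 10 (push 3): stack=[13,3] mem=[0,0,0,3]
After op 11 (dup): stack=[13,3,3] mem=[0,0,0,3]
After op 12 (dup): stack=[13,3,3,3] mem=[0,0,0,3]
After op 13 (swap): stack=[13,3,3,3] mem=[0,0,0,3]
After op 14 (STO M3): stack=[13,3,3] mem=[0,0,0,3]

Answer: 3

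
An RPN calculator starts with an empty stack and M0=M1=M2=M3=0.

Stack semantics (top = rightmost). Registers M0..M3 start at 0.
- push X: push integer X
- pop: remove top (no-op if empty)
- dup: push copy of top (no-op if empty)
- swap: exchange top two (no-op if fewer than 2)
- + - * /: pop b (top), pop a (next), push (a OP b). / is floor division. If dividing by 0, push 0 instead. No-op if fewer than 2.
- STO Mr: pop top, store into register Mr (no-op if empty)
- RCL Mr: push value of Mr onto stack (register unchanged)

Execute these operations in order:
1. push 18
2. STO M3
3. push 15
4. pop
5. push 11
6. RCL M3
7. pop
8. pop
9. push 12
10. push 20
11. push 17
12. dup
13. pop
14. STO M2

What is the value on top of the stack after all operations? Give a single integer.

Answer: 20

Derivation:
After op 1 (push 18): stack=[18] mem=[0,0,0,0]
After op 2 (STO M3): stack=[empty] mem=[0,0,0,18]
After op 3 (push 15): stack=[15] mem=[0,0,0,18]
After op 4 (pop): stack=[empty] mem=[0,0,0,18]
After op 5 (push 11): stack=[11] mem=[0,0,0,18]
After op 6 (RCL M3): stack=[11,18] mem=[0,0,0,18]
After op 7 (pop): stack=[11] mem=[0,0,0,18]
After op 8 (pop): stack=[empty] mem=[0,0,0,18]
After op 9 (push 12): stack=[12] mem=[0,0,0,18]
After op 10 (push 20): stack=[12,20] mem=[0,0,0,18]
After op 11 (push 17): stack=[12,20,17] mem=[0,0,0,18]
After op 12 (dup): stack=[12,20,17,17] mem=[0,0,0,18]
After op 13 (pop): stack=[12,20,17] mem=[0,0,0,18]
After op 14 (STO M2): stack=[12,20] mem=[0,0,17,18]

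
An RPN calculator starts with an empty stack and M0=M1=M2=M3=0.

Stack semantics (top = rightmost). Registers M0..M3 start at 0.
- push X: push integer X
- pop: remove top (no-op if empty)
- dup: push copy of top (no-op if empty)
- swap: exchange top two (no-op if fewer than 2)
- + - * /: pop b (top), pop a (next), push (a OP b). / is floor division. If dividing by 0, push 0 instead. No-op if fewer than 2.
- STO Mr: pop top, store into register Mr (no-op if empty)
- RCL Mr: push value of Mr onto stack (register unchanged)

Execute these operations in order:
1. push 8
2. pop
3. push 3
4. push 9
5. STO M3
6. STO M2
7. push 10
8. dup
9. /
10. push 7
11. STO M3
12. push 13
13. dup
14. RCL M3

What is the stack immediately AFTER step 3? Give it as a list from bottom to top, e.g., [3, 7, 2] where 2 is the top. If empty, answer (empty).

After op 1 (push 8): stack=[8] mem=[0,0,0,0]
After op 2 (pop): stack=[empty] mem=[0,0,0,0]
After op 3 (push 3): stack=[3] mem=[0,0,0,0]

[3]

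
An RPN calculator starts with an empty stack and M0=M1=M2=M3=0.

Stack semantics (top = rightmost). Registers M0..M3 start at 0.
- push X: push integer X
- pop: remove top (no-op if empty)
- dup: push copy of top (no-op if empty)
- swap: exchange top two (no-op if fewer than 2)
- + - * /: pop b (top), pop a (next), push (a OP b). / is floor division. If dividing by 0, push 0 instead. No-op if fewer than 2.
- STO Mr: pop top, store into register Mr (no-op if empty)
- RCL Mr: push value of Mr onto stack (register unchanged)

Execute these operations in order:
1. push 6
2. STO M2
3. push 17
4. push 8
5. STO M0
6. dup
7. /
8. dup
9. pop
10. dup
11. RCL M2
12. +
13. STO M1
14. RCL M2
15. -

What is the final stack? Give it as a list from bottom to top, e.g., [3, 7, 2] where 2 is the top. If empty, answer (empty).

After op 1 (push 6): stack=[6] mem=[0,0,0,0]
After op 2 (STO M2): stack=[empty] mem=[0,0,6,0]
After op 3 (push 17): stack=[17] mem=[0,0,6,0]
After op 4 (push 8): stack=[17,8] mem=[0,0,6,0]
After op 5 (STO M0): stack=[17] mem=[8,0,6,0]
After op 6 (dup): stack=[17,17] mem=[8,0,6,0]
After op 7 (/): stack=[1] mem=[8,0,6,0]
After op 8 (dup): stack=[1,1] mem=[8,0,6,0]
After op 9 (pop): stack=[1] mem=[8,0,6,0]
After op 10 (dup): stack=[1,1] mem=[8,0,6,0]
After op 11 (RCL M2): stack=[1,1,6] mem=[8,0,6,0]
After op 12 (+): stack=[1,7] mem=[8,0,6,0]
After op 13 (STO M1): stack=[1] mem=[8,7,6,0]
After op 14 (RCL M2): stack=[1,6] mem=[8,7,6,0]
After op 15 (-): stack=[-5] mem=[8,7,6,0]

Answer: [-5]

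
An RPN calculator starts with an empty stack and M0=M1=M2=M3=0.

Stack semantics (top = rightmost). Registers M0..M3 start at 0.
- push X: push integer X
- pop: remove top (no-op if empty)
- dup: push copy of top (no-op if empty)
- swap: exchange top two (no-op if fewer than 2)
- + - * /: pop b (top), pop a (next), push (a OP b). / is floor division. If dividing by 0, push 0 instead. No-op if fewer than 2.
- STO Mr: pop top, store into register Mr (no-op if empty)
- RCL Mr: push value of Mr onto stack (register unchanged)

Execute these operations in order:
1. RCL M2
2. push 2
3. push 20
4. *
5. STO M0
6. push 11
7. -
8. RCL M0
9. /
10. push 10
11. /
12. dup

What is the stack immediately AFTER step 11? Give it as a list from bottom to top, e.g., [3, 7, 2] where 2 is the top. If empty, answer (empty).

After op 1 (RCL M2): stack=[0] mem=[0,0,0,0]
After op 2 (push 2): stack=[0,2] mem=[0,0,0,0]
After op 3 (push 20): stack=[0,2,20] mem=[0,0,0,0]
After op 4 (*): stack=[0,40] mem=[0,0,0,0]
After op 5 (STO M0): stack=[0] mem=[40,0,0,0]
After op 6 (push 11): stack=[0,11] mem=[40,0,0,0]
After op 7 (-): stack=[-11] mem=[40,0,0,0]
After op 8 (RCL M0): stack=[-11,40] mem=[40,0,0,0]
After op 9 (/): stack=[-1] mem=[40,0,0,0]
After op 10 (push 10): stack=[-1,10] mem=[40,0,0,0]
After op 11 (/): stack=[-1] mem=[40,0,0,0]

[-1]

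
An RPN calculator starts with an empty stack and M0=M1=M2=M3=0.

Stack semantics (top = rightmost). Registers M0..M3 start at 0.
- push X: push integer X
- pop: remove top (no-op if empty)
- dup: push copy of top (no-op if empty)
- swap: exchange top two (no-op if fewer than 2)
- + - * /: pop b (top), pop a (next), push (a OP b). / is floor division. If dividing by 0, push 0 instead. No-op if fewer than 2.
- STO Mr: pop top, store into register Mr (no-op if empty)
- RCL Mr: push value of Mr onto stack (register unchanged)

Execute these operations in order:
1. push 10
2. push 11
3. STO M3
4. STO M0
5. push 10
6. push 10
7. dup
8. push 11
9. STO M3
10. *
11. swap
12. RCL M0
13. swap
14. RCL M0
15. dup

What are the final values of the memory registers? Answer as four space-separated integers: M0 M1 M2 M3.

Answer: 10 0 0 11

Derivation:
After op 1 (push 10): stack=[10] mem=[0,0,0,0]
After op 2 (push 11): stack=[10,11] mem=[0,0,0,0]
After op 3 (STO M3): stack=[10] mem=[0,0,0,11]
After op 4 (STO M0): stack=[empty] mem=[10,0,0,11]
After op 5 (push 10): stack=[10] mem=[10,0,0,11]
After op 6 (push 10): stack=[10,10] mem=[10,0,0,11]
After op 7 (dup): stack=[10,10,10] mem=[10,0,0,11]
After op 8 (push 11): stack=[10,10,10,11] mem=[10,0,0,11]
After op 9 (STO M3): stack=[10,10,10] mem=[10,0,0,11]
After op 10 (*): stack=[10,100] mem=[10,0,0,11]
After op 11 (swap): stack=[100,10] mem=[10,0,0,11]
After op 12 (RCL M0): stack=[100,10,10] mem=[10,0,0,11]
After op 13 (swap): stack=[100,10,10] mem=[10,0,0,11]
After op 14 (RCL M0): stack=[100,10,10,10] mem=[10,0,0,11]
After op 15 (dup): stack=[100,10,10,10,10] mem=[10,0,0,11]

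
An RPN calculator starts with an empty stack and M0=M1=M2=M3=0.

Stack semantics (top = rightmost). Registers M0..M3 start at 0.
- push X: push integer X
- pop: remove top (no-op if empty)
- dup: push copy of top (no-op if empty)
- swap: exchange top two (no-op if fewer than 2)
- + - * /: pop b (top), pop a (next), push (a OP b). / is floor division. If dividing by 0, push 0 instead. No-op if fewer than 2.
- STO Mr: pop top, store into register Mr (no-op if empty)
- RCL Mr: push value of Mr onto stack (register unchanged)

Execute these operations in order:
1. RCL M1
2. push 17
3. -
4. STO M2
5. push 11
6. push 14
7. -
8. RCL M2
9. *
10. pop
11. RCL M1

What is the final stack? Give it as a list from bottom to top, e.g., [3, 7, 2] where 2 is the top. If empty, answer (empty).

Answer: [0]

Derivation:
After op 1 (RCL M1): stack=[0] mem=[0,0,0,0]
After op 2 (push 17): stack=[0,17] mem=[0,0,0,0]
After op 3 (-): stack=[-17] mem=[0,0,0,0]
After op 4 (STO M2): stack=[empty] mem=[0,0,-17,0]
After op 5 (push 11): stack=[11] mem=[0,0,-17,0]
After op 6 (push 14): stack=[11,14] mem=[0,0,-17,0]
After op 7 (-): stack=[-3] mem=[0,0,-17,0]
After op 8 (RCL M2): stack=[-3,-17] mem=[0,0,-17,0]
After op 9 (*): stack=[51] mem=[0,0,-17,0]
After op 10 (pop): stack=[empty] mem=[0,0,-17,0]
After op 11 (RCL M1): stack=[0] mem=[0,0,-17,0]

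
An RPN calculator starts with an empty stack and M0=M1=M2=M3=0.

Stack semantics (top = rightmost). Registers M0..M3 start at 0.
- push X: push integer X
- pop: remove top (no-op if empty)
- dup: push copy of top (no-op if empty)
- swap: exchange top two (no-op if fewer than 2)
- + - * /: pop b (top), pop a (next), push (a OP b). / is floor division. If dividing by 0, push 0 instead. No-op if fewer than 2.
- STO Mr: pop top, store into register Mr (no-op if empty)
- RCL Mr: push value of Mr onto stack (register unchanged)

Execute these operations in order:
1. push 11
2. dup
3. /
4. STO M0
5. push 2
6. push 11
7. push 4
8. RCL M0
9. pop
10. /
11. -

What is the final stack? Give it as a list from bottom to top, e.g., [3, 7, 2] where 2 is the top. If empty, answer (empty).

After op 1 (push 11): stack=[11] mem=[0,0,0,0]
After op 2 (dup): stack=[11,11] mem=[0,0,0,0]
After op 3 (/): stack=[1] mem=[0,0,0,0]
After op 4 (STO M0): stack=[empty] mem=[1,0,0,0]
After op 5 (push 2): stack=[2] mem=[1,0,0,0]
After op 6 (push 11): stack=[2,11] mem=[1,0,0,0]
After op 7 (push 4): stack=[2,11,4] mem=[1,0,0,0]
After op 8 (RCL M0): stack=[2,11,4,1] mem=[1,0,0,0]
After op 9 (pop): stack=[2,11,4] mem=[1,0,0,0]
After op 10 (/): stack=[2,2] mem=[1,0,0,0]
After op 11 (-): stack=[0] mem=[1,0,0,0]

Answer: [0]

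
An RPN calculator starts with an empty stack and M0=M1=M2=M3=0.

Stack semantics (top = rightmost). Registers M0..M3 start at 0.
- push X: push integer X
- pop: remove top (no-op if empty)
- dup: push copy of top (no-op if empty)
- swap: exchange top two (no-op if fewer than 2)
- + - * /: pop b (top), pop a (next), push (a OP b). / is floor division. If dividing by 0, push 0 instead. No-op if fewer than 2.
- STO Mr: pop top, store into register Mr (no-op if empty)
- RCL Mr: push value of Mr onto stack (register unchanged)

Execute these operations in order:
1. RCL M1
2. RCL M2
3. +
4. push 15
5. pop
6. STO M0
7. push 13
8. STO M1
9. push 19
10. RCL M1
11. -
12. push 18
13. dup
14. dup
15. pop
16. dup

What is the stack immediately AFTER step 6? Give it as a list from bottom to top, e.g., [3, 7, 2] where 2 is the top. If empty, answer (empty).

After op 1 (RCL M1): stack=[0] mem=[0,0,0,0]
After op 2 (RCL M2): stack=[0,0] mem=[0,0,0,0]
After op 3 (+): stack=[0] mem=[0,0,0,0]
After op 4 (push 15): stack=[0,15] mem=[0,0,0,0]
After op 5 (pop): stack=[0] mem=[0,0,0,0]
After op 6 (STO M0): stack=[empty] mem=[0,0,0,0]

(empty)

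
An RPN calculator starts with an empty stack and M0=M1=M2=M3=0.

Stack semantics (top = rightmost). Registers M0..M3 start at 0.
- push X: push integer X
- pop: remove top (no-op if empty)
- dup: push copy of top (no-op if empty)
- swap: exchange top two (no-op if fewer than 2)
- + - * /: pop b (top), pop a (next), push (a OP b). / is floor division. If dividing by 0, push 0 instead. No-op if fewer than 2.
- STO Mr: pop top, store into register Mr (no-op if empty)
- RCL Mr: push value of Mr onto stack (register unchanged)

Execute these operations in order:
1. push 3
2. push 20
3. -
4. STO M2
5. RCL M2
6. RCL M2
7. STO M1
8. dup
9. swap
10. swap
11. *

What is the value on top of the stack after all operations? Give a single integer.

After op 1 (push 3): stack=[3] mem=[0,0,0,0]
After op 2 (push 20): stack=[3,20] mem=[0,0,0,0]
After op 3 (-): stack=[-17] mem=[0,0,0,0]
After op 4 (STO M2): stack=[empty] mem=[0,0,-17,0]
After op 5 (RCL M2): stack=[-17] mem=[0,0,-17,0]
After op 6 (RCL M2): stack=[-17,-17] mem=[0,0,-17,0]
After op 7 (STO M1): stack=[-17] mem=[0,-17,-17,0]
After op 8 (dup): stack=[-17,-17] mem=[0,-17,-17,0]
After op 9 (swap): stack=[-17,-17] mem=[0,-17,-17,0]
After op 10 (swap): stack=[-17,-17] mem=[0,-17,-17,0]
After op 11 (*): stack=[289] mem=[0,-17,-17,0]

Answer: 289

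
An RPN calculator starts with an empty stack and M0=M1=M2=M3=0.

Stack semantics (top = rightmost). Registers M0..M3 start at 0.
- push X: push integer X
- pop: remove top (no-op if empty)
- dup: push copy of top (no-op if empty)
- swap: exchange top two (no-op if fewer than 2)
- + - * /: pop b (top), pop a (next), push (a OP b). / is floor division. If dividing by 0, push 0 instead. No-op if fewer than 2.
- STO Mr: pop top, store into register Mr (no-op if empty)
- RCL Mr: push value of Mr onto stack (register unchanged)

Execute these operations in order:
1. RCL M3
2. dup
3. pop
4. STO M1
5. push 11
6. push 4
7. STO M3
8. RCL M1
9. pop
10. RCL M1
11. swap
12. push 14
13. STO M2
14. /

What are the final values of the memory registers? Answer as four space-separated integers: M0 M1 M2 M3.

After op 1 (RCL M3): stack=[0] mem=[0,0,0,0]
After op 2 (dup): stack=[0,0] mem=[0,0,0,0]
After op 3 (pop): stack=[0] mem=[0,0,0,0]
After op 4 (STO M1): stack=[empty] mem=[0,0,0,0]
After op 5 (push 11): stack=[11] mem=[0,0,0,0]
After op 6 (push 4): stack=[11,4] mem=[0,0,0,0]
After op 7 (STO M3): stack=[11] mem=[0,0,0,4]
After op 8 (RCL M1): stack=[11,0] mem=[0,0,0,4]
After op 9 (pop): stack=[11] mem=[0,0,0,4]
After op 10 (RCL M1): stack=[11,0] mem=[0,0,0,4]
After op 11 (swap): stack=[0,11] mem=[0,0,0,4]
After op 12 (push 14): stack=[0,11,14] mem=[0,0,0,4]
After op 13 (STO M2): stack=[0,11] mem=[0,0,14,4]
After op 14 (/): stack=[0] mem=[0,0,14,4]

Answer: 0 0 14 4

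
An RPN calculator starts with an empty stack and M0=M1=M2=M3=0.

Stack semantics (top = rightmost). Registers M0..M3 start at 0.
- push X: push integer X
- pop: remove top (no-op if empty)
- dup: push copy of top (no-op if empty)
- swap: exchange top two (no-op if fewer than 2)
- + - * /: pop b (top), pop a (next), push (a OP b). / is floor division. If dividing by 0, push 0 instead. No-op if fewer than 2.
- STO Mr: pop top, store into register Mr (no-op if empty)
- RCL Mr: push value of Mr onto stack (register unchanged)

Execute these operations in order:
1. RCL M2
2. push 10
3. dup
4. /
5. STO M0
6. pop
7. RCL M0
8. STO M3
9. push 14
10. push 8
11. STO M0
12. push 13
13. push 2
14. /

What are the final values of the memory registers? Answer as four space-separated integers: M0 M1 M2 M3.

After op 1 (RCL M2): stack=[0] mem=[0,0,0,0]
After op 2 (push 10): stack=[0,10] mem=[0,0,0,0]
After op 3 (dup): stack=[0,10,10] mem=[0,0,0,0]
After op 4 (/): stack=[0,1] mem=[0,0,0,0]
After op 5 (STO M0): stack=[0] mem=[1,0,0,0]
After op 6 (pop): stack=[empty] mem=[1,0,0,0]
After op 7 (RCL M0): stack=[1] mem=[1,0,0,0]
After op 8 (STO M3): stack=[empty] mem=[1,0,0,1]
After op 9 (push 14): stack=[14] mem=[1,0,0,1]
After op 10 (push 8): stack=[14,8] mem=[1,0,0,1]
After op 11 (STO M0): stack=[14] mem=[8,0,0,1]
After op 12 (push 13): stack=[14,13] mem=[8,0,0,1]
After op 13 (push 2): stack=[14,13,2] mem=[8,0,0,1]
After op 14 (/): stack=[14,6] mem=[8,0,0,1]

Answer: 8 0 0 1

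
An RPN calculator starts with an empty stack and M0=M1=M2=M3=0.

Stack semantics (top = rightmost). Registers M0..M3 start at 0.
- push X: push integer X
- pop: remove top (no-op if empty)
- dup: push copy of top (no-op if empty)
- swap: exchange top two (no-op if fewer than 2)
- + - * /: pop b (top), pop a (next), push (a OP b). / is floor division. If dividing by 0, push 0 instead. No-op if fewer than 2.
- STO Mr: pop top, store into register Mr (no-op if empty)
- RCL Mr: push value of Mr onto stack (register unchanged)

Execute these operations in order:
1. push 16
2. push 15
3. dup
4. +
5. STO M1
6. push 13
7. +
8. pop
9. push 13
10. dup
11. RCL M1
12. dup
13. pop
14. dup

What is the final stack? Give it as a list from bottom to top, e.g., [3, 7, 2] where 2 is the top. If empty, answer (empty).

After op 1 (push 16): stack=[16] mem=[0,0,0,0]
After op 2 (push 15): stack=[16,15] mem=[0,0,0,0]
After op 3 (dup): stack=[16,15,15] mem=[0,0,0,0]
After op 4 (+): stack=[16,30] mem=[0,0,0,0]
After op 5 (STO M1): stack=[16] mem=[0,30,0,0]
After op 6 (push 13): stack=[16,13] mem=[0,30,0,0]
After op 7 (+): stack=[29] mem=[0,30,0,0]
After op 8 (pop): stack=[empty] mem=[0,30,0,0]
After op 9 (push 13): stack=[13] mem=[0,30,0,0]
After op 10 (dup): stack=[13,13] mem=[0,30,0,0]
After op 11 (RCL M1): stack=[13,13,30] mem=[0,30,0,0]
After op 12 (dup): stack=[13,13,30,30] mem=[0,30,0,0]
After op 13 (pop): stack=[13,13,30] mem=[0,30,0,0]
After op 14 (dup): stack=[13,13,30,30] mem=[0,30,0,0]

Answer: [13, 13, 30, 30]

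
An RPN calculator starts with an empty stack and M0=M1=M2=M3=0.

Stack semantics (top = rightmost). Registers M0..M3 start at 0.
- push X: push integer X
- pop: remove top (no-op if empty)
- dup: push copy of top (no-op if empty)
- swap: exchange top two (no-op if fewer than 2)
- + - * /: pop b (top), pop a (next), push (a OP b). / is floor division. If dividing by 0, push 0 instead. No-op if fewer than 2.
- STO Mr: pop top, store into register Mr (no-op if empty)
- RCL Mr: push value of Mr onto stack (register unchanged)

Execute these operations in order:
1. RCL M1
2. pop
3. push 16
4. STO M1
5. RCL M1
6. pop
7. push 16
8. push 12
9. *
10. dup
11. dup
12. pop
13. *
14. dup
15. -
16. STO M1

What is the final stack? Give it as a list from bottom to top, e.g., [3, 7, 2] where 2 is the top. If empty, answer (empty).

Answer: (empty)

Derivation:
After op 1 (RCL M1): stack=[0] mem=[0,0,0,0]
After op 2 (pop): stack=[empty] mem=[0,0,0,0]
After op 3 (push 16): stack=[16] mem=[0,0,0,0]
After op 4 (STO M1): stack=[empty] mem=[0,16,0,0]
After op 5 (RCL M1): stack=[16] mem=[0,16,0,0]
After op 6 (pop): stack=[empty] mem=[0,16,0,0]
After op 7 (push 16): stack=[16] mem=[0,16,0,0]
After op 8 (push 12): stack=[16,12] mem=[0,16,0,0]
After op 9 (*): stack=[192] mem=[0,16,0,0]
After op 10 (dup): stack=[192,192] mem=[0,16,0,0]
After op 11 (dup): stack=[192,192,192] mem=[0,16,0,0]
After op 12 (pop): stack=[192,192] mem=[0,16,0,0]
After op 13 (*): stack=[36864] mem=[0,16,0,0]
After op 14 (dup): stack=[36864,36864] mem=[0,16,0,0]
After op 15 (-): stack=[0] mem=[0,16,0,0]
After op 16 (STO M1): stack=[empty] mem=[0,0,0,0]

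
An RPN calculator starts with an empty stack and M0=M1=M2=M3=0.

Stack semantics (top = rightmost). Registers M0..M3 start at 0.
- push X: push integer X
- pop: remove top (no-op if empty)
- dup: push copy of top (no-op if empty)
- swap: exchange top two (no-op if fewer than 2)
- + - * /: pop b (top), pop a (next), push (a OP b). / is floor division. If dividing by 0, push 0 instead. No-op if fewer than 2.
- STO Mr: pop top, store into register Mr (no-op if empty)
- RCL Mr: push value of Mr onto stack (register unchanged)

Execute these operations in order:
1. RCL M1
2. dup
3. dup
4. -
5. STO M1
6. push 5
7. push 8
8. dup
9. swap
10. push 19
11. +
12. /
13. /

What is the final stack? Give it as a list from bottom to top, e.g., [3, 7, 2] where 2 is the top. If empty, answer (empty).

After op 1 (RCL M1): stack=[0] mem=[0,0,0,0]
After op 2 (dup): stack=[0,0] mem=[0,0,0,0]
After op 3 (dup): stack=[0,0,0] mem=[0,0,0,0]
After op 4 (-): stack=[0,0] mem=[0,0,0,0]
After op 5 (STO M1): stack=[0] mem=[0,0,0,0]
After op 6 (push 5): stack=[0,5] mem=[0,0,0,0]
After op 7 (push 8): stack=[0,5,8] mem=[0,0,0,0]
After op 8 (dup): stack=[0,5,8,8] mem=[0,0,0,0]
After op 9 (swap): stack=[0,5,8,8] mem=[0,0,0,0]
After op 10 (push 19): stack=[0,5,8,8,19] mem=[0,0,0,0]
After op 11 (+): stack=[0,5,8,27] mem=[0,0,0,0]
After op 12 (/): stack=[0,5,0] mem=[0,0,0,0]
After op 13 (/): stack=[0,0] mem=[0,0,0,0]

Answer: [0, 0]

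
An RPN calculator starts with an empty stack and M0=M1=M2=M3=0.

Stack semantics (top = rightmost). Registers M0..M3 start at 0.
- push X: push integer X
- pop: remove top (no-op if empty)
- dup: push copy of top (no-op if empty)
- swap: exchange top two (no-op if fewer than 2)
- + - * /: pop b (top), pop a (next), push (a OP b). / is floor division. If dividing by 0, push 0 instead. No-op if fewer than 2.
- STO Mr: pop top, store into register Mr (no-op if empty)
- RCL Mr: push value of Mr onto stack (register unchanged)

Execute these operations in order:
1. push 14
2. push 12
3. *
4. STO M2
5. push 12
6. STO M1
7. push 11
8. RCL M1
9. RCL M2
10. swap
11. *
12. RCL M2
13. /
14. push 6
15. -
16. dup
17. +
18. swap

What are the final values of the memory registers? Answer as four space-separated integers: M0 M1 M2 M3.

Answer: 0 12 168 0

Derivation:
After op 1 (push 14): stack=[14] mem=[0,0,0,0]
After op 2 (push 12): stack=[14,12] mem=[0,0,0,0]
After op 3 (*): stack=[168] mem=[0,0,0,0]
After op 4 (STO M2): stack=[empty] mem=[0,0,168,0]
After op 5 (push 12): stack=[12] mem=[0,0,168,0]
After op 6 (STO M1): stack=[empty] mem=[0,12,168,0]
After op 7 (push 11): stack=[11] mem=[0,12,168,0]
After op 8 (RCL M1): stack=[11,12] mem=[0,12,168,0]
After op 9 (RCL M2): stack=[11,12,168] mem=[0,12,168,0]
After op 10 (swap): stack=[11,168,12] mem=[0,12,168,0]
After op 11 (*): stack=[11,2016] mem=[0,12,168,0]
After op 12 (RCL M2): stack=[11,2016,168] mem=[0,12,168,0]
After op 13 (/): stack=[11,12] mem=[0,12,168,0]
After op 14 (push 6): stack=[11,12,6] mem=[0,12,168,0]
After op 15 (-): stack=[11,6] mem=[0,12,168,0]
After op 16 (dup): stack=[11,6,6] mem=[0,12,168,0]
After op 17 (+): stack=[11,12] mem=[0,12,168,0]
After op 18 (swap): stack=[12,11] mem=[0,12,168,0]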